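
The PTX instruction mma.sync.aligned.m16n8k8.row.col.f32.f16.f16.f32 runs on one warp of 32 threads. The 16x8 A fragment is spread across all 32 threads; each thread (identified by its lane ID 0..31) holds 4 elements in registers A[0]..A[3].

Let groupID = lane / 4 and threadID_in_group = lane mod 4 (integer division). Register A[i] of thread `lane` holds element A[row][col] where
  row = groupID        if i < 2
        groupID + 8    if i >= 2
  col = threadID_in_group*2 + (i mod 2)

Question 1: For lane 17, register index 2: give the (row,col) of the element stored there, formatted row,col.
12,2

17: gid=4,tid=1
[2] (4+8,1*2+0) = (12,2)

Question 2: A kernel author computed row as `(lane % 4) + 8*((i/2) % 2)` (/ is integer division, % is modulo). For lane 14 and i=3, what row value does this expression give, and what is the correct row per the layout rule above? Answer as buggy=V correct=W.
`(lane % 4) + 8*((i/2) % 2)`[14,3]->10
14: gid=3,tid=2
[3] (3+8,2*2+1) = (11,5)
row: 10 vs 11

buggy=10 correct=11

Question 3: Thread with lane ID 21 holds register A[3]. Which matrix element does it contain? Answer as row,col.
13,3

21: gr=5,th=1
[3] (5+8,1*2+1) = (13,3)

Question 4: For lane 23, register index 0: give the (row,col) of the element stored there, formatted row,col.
L=23=>grp=23>>2=5, tig=23&3=3
[0]=>row 5+0=5  col 3·2+0=6

5,6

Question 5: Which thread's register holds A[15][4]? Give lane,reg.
r=15->g=7,rb=1  c=4->t=2,b0=0
L=7*4+2=30  i=1*2+0=2

30,2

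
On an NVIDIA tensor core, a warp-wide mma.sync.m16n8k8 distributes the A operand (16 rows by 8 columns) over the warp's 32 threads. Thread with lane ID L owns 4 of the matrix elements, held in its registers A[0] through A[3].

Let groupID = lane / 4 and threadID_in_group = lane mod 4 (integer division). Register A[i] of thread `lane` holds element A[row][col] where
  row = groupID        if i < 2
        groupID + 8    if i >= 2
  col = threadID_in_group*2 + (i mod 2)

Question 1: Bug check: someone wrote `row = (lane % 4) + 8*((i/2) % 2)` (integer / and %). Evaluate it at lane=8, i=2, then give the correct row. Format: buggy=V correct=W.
`(lane % 4) + 8*((i/2) % 2)`[8,2]=>8
L=8=>grp=8>>2=2, tig=8&3=0
[2]=>row 2+8=10  col 0·2+0=0
row: 8 vs 10

buggy=8 correct=10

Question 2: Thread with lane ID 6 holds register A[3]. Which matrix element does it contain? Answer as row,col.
lane 6->6/4=1, 6 mod 4=2
i=3  r:1+8->9  c:2·2+1->5

9,5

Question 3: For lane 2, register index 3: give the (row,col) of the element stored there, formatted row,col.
lane 2: gr=0 (2/4), th=2 (2%4)
i=3: r=0+8=8, c=2*2+1=5

8,5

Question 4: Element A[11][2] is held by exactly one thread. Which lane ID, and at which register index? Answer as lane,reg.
13,2

r=11->g=3,rb=1  c=2->t=1,b0=0
L=3*4+1=13  i=1*2+0=2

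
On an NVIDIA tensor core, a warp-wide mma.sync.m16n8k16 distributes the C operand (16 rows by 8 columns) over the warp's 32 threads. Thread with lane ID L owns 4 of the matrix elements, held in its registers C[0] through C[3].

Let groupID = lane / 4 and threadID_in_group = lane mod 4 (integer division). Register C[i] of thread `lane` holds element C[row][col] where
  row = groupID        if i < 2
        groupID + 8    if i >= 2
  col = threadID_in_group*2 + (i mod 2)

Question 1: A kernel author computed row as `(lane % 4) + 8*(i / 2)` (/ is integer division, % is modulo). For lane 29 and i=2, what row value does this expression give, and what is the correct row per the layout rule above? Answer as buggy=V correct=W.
buggy=9 correct=15

`(lane % 4) + 8*(i / 2)`[29,2]->9
lane 29: gid=7 (29/4), tid=1 (29%4)
i=2: r=7+8=15, c=1*2+0=2
row: 9 vs 15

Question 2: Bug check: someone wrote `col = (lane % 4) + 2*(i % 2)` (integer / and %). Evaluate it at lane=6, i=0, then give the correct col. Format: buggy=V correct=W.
`(lane % 4) + 2*(i % 2)`[6,0]→2
6: G=1,T=2
[0] (1+0,2*2+0) = (1,4)
col: 2 vs 4

buggy=2 correct=4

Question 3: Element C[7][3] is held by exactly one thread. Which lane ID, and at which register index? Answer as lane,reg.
r=7⇒gr=7,Rb=0  c=3⇒th=1,odd=1
L=7*4+1=29  i=0*2+1=1

29,1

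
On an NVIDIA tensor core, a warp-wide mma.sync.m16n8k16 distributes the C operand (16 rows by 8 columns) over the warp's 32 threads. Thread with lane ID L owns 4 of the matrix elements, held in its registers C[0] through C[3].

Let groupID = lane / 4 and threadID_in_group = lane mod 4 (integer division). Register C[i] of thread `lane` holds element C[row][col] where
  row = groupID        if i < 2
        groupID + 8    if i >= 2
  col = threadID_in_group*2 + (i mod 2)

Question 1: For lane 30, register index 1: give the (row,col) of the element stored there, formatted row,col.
L=30->g=30>>2=7, t=30&3=2
[1]->row 7+0=7  col 2·2+1=5

7,5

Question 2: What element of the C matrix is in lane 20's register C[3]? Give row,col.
L=20→G=20>>2=5, T=20&3=0
[3]→row 5+8=13  col 0·2+1=1

13,1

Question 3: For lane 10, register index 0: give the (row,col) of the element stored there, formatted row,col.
2,4

L=10->g=10>>2=2, t=10&3=2
[0]->row 2+0=2  col 2·2+0=4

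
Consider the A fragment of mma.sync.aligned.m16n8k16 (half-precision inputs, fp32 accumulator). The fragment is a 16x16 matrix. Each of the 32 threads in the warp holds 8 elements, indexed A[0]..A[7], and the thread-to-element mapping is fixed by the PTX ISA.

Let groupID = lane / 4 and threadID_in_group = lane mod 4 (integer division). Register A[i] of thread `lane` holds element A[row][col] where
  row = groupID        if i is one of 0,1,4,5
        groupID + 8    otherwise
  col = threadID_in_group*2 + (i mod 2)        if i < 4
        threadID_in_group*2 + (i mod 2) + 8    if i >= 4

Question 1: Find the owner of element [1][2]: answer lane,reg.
5,0

r=1⇒gr=1,Rb=0  c=2⇒Cb=0,th=1,odd=0
L=1*4+1=5  i=0*4+0*2+0=0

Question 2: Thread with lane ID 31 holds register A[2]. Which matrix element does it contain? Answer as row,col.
lane 31: gr=7 (31/4), th=3 (31%4)
i=2: r=7+8=15, c=3*2+0+0=6

15,6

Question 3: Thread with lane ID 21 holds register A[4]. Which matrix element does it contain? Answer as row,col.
5,10

21: grp=5,tig=1
[4] (5+0,1*2+0+8) = (5,10)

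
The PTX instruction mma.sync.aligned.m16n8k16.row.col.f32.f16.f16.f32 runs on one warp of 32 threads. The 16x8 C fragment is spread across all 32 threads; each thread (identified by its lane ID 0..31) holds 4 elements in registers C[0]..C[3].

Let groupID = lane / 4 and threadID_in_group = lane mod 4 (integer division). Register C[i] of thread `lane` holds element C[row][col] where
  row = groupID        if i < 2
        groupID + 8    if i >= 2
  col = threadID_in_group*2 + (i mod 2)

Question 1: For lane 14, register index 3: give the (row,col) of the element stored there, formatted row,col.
11,5

lane 14: grp=3 (14/4), tig=2 (14%4)
i=3: r=3+8=11, c=2*2+1=5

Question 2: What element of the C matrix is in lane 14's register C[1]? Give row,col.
3,5

lane 14=>14/4=3, 14 mod 4=2
i=1  r:3+0=>3  c:2·2+1=>5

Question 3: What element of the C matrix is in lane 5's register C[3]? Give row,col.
L=5⇒gr=5>>2=1, th=5&3=1
[3]⇒row 1+8=9  col 1·2+1=3

9,3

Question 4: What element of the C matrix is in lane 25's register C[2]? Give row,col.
14,2

25: gid=6,tid=1
[2] (6+8,1*2+0) = (14,2)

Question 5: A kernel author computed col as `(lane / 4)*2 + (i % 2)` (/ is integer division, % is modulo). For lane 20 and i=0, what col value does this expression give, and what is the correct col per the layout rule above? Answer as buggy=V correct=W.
`(lane / 4)*2 + (i % 2)`[20,0]→10
L=20→G=20>>2=5, T=20&3=0
[0]→row 5+0=5  col 0·2+0=0
col: 10 vs 0

buggy=10 correct=0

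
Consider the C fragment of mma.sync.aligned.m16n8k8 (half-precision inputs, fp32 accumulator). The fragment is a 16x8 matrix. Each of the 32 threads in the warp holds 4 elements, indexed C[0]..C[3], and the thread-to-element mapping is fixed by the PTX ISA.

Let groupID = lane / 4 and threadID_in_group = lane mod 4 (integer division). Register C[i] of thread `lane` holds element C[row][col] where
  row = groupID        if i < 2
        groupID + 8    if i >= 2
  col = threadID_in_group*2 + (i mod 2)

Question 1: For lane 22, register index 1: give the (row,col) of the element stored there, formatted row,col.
5,5

lane 22: grp=5 (22/4), tig=2 (22%4)
i=1: r=5+0=5, c=2*2+1=5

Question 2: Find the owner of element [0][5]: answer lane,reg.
r=0->g=0,rb=0  c=5->t=2,b0=1
L=0*4+2=2  i=0*2+1=1

2,1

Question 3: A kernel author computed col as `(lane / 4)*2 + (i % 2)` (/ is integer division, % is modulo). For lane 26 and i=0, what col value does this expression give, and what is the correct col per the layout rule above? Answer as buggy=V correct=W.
`(lane / 4)*2 + (i % 2)`[26,0]→12
L=26→G=26>>2=6, T=26&3=2
[0]→row 6+0=6  col 2·2+0=4
col: 12 vs 4

buggy=12 correct=4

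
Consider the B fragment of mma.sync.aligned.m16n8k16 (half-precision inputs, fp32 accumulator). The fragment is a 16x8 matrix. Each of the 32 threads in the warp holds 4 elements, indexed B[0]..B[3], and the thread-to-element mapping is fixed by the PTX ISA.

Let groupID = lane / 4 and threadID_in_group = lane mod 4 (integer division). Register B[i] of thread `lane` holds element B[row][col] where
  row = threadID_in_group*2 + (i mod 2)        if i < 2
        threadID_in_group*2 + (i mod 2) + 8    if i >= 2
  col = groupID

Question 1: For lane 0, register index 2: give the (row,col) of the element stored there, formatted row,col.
8,0

lane 0->0/4=0, 0 mod 4=0
i=2  r:2·0+0+8->8  c:0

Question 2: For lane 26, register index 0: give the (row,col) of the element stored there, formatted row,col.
4,6

lane 26->26/4=6, 26 mod 4=2
i=0  r:2·2+0+0->4  c:6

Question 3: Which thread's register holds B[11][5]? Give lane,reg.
c=5→G=5  r=11→rhi=1,T=1,p=1
L=5*4+1=21  i=1*2+1=3

21,3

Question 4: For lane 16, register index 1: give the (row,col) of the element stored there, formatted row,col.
lane 16: grp=4 (16/4), tig=0 (16%4)
i=1: r=0*2+1+0=1, c=grp=4

1,4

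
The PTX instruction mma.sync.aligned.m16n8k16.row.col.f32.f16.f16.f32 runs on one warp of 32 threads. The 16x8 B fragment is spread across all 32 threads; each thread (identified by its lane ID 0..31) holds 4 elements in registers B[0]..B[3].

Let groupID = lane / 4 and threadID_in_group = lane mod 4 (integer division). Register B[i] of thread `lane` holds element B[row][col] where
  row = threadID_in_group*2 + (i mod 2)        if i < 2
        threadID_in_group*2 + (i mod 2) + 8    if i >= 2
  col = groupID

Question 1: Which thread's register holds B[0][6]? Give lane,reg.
c=6→G=6  r=0→rhi=0,T=0,p=0
L=6*4+0=24  i=0*2+0=0

24,0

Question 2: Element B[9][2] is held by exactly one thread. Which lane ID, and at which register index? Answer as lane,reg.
8,3

c: 2->gid=2  r: 9->r8=1,tid=0,i&1=1
L=2*4+0=8  i=1*2+1=3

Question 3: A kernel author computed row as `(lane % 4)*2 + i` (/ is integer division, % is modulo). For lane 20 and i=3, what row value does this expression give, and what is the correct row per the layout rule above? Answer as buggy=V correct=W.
`(lane % 4)*2 + i`[20,3]->3
L=20->gid=20>>2=5, tid=20&3=0
[3]->row 0·2+1+8=9  col gid=5
row: 3 vs 9

buggy=3 correct=9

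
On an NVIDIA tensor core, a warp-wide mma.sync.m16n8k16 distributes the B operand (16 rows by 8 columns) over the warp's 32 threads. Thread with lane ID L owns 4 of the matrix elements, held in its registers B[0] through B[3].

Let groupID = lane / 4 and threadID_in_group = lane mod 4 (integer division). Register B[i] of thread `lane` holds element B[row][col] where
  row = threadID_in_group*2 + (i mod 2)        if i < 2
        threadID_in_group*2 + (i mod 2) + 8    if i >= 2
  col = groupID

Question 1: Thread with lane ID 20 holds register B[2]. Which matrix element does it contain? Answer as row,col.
8,5

lane 20: gid=5 (20/4), tid=0 (20%4)
i=2: r=0*2+0+8=8, c=gid=5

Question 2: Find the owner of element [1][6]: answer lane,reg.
c=6→G=6  r=1→rhi=0,T=0,p=1
L=6*4+0=24  i=0*2+1=1

24,1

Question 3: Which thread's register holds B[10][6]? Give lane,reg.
25,2

c=6->g=6  r=10->rb=1,t=1,b0=0
L=6*4+1=25  i=1*2+0=2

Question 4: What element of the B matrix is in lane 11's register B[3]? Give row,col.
lane 11→11/4=2, 11 mod 4=3
i=3  r:2·3+1+8→15  c:2

15,2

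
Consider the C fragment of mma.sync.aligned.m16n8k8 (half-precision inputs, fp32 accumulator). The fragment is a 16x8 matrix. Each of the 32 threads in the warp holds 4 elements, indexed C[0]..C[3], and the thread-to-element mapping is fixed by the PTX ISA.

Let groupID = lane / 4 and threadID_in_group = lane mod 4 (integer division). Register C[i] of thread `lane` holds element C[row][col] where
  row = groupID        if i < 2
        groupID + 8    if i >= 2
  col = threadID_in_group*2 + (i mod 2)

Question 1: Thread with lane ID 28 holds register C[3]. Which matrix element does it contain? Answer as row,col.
lane 28⇒28/4=7, 28 mod 4=0
i=3  r:7+8⇒15  c:2·0+1⇒1

15,1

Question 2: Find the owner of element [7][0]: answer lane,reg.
28,0

r=7⇒gr=7,Rb=0  c=0⇒th=0,odd=0
L=7*4+0=28  i=0*2+0=0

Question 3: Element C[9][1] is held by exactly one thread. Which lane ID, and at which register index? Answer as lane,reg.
4,3

r=9→G=1,rhi=1  c=1→T=0,p=1
L=1*4+0=4  i=1*2+1=3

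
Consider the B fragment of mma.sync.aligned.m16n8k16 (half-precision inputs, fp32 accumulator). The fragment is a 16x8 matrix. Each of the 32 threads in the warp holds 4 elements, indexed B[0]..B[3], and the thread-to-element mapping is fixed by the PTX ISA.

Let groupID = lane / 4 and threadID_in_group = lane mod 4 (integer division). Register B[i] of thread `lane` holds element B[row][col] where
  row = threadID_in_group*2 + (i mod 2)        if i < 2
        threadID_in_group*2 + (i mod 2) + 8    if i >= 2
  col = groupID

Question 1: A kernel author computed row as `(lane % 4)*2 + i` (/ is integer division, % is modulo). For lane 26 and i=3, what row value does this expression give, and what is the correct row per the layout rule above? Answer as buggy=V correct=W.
buggy=7 correct=13

`(lane % 4)*2 + i`[26,3]→7
lane 26→26/4=6, 26 mod 4=2
i=3  r:2·2+1+8→13  c:6
row: 7 vs 13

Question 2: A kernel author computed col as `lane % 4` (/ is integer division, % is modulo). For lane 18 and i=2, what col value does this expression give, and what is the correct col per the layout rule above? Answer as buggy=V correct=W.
buggy=2 correct=4

`lane % 4`[18,2]->2
18: g=4,t=2
[2] (2*2+0+8,4) = (12,4)
col: 2 vs 4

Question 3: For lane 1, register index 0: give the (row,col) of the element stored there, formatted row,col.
2,0

L=1⇒gr=1>>2=0, th=1&3=1
[0]⇒row 1·2+0+0=2  col gr=0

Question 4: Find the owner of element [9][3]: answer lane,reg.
12,3

c=3→G=3  r=9→rhi=1,T=0,p=1
L=3*4+0=12  i=1*2+1=3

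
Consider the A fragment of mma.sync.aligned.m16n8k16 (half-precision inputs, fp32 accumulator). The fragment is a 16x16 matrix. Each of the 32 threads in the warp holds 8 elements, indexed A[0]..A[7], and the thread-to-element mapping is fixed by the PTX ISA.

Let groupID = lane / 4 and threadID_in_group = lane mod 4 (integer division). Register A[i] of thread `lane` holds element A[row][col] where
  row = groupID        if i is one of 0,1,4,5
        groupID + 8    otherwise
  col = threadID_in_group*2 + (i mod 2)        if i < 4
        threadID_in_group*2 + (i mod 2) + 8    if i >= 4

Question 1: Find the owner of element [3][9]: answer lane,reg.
r:3=>grp=3,rB=0  c:9=>cB=1,tig=0,lo=1
L=3*4+0=12  i=1*4+0*2+1=5

12,5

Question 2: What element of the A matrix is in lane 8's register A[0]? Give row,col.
L=8->gid=8>>2=2, tid=8&3=0
[0]->row 2+0=2  col 0·2+0+0=0

2,0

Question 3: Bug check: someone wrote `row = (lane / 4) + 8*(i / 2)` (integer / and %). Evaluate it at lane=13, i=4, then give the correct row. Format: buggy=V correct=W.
`(lane / 4) + 8*(i / 2)`[13,4]→19
L=13→G=13>>2=3, T=13&3=1
[4]→row 3+0=3  col 1·2+0+8=10
row: 19 vs 3

buggy=19 correct=3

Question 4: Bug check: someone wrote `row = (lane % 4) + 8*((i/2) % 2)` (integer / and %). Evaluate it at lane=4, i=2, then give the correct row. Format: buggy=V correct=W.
buggy=8 correct=9

`(lane % 4) + 8*((i/2) % 2)`[4,2]→8
4: G=1,T=0
[2] (1+8,0*2+0+0) = (9,0)
row: 8 vs 9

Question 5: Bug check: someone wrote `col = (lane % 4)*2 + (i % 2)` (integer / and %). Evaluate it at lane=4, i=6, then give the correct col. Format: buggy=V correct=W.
buggy=0 correct=8

`(lane % 4)*2 + (i % 2)`[4,6]->0
4: g=1,t=0
[6] (1+8,0*2+0+8) = (9,8)
col: 0 vs 8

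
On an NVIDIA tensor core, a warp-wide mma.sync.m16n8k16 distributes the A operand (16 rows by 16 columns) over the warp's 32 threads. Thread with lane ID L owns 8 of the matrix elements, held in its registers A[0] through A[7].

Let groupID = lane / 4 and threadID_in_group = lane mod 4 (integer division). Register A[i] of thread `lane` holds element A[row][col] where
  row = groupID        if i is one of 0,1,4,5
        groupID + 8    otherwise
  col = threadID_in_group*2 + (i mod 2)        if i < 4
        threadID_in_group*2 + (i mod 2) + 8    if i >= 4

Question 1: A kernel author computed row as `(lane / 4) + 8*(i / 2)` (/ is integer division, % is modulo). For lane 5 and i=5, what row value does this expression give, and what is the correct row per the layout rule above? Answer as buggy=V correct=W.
`(lane / 4) + 8*(i / 2)`[5,5]=>17
5: grp=1,tig=1
[5] (1+0,1*2+1+8) = (1,11)
row: 17 vs 1

buggy=17 correct=1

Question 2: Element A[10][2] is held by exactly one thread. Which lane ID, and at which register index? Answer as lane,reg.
r: 10->gid=2,r8=1  c: 2->c8=0,tid=1,i&1=0
L=2*4+1=9  i=0*4+1*2+0=2

9,2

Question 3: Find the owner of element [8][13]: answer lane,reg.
2,7

r=8⇒gr=0,Rb=1  c=13⇒Cb=1,th=2,odd=1
L=0*4+2=2  i=1*4+1*2+1=7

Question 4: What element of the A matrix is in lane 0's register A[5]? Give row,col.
lane 0: G=0 (0/4), T=0 (0%4)
i=5: r=0+0=0, c=0*2+1+8=9

0,9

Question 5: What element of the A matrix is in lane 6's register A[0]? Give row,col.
1,4

lane 6: grp=1 (6/4), tig=2 (6%4)
i=0: r=1+0=1, c=2*2+0+0=4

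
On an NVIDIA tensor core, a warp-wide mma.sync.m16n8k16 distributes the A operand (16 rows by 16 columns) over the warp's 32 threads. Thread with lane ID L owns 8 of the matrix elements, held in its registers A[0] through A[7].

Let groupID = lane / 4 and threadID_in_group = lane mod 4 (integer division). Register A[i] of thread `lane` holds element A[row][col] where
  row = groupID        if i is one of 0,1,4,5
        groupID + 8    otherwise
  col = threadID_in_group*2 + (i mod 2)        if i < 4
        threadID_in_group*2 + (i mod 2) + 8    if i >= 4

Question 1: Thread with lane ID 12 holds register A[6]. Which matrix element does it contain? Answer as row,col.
lane 12: gr=3 (12/4), th=0 (12%4)
i=6: r=3+8=11, c=0*2+0+8=8

11,8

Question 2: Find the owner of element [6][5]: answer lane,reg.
26,1

r=6→G=6,rhi=0  c=5→chi=0,T=2,p=1
L=6*4+2=26  i=0*4+0*2+1=1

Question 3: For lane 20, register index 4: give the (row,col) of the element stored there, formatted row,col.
20: grp=5,tig=0
[4] (5+0,0*2+0+8) = (5,8)

5,8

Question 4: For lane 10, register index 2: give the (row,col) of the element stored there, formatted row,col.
10: g=2,t=2
[2] (2+8,2*2+0+0) = (10,4)

10,4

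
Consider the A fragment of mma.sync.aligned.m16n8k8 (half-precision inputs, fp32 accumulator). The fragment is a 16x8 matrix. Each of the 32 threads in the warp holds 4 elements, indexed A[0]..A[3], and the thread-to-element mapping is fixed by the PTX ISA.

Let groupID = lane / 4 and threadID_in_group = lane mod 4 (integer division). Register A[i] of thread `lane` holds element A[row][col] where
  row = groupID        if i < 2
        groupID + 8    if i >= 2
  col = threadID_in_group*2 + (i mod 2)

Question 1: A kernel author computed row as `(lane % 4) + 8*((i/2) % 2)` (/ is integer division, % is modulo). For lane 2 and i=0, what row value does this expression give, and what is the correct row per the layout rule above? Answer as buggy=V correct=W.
`(lane % 4) + 8*((i/2) % 2)`[2,0]⇒2
L=2⇒gr=2>>2=0, th=2&3=2
[0]⇒row 0+0=0  col 2·2+0=4
row: 2 vs 0

buggy=2 correct=0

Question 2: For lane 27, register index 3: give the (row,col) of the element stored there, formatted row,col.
L=27->gid=27>>2=6, tid=27&3=3
[3]->row 6+8=14  col 3·2+1=7

14,7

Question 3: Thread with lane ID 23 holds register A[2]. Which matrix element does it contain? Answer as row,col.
L=23⇒gr=23>>2=5, th=23&3=3
[2]⇒row 5+8=13  col 3·2+0=6

13,6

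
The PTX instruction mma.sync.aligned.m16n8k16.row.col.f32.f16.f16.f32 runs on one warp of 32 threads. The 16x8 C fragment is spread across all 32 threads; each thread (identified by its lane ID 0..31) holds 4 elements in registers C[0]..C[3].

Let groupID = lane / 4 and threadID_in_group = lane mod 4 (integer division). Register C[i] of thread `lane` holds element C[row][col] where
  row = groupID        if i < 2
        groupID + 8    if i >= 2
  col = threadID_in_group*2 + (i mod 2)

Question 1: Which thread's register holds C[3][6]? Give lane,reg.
15,0

r=3->g=3,rb=0  c=6->t=3,b0=0
L=3*4+3=15  i=0*2+0=0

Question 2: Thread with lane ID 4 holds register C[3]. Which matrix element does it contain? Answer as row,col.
9,1

L=4→G=4>>2=1, T=4&3=0
[3]→row 1+8=9  col 0·2+1=1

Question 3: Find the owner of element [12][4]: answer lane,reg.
18,2

r:12=>grp=4,rB=1  c:4=>tig=2,lo=0
L=4*4+2=18  i=1*2+0=2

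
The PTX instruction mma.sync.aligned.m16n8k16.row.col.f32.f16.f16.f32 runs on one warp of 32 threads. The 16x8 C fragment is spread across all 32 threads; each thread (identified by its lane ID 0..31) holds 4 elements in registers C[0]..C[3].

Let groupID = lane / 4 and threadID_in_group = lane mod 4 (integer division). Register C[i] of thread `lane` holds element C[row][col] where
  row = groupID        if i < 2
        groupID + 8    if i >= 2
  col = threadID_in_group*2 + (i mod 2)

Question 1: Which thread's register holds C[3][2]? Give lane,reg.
13,0

r=3->g=3,rb=0  c=2->t=1,b0=0
L=3*4+1=13  i=0*2+0=0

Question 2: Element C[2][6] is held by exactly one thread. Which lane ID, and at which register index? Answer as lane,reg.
11,0

r: 2->gid=2,r8=0  c: 6->tid=3,i&1=0
L=2*4+3=11  i=0*2+0=0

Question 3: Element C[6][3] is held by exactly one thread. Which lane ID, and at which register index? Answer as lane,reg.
r=6→G=6,rhi=0  c=3→T=1,p=1
L=6*4+1=25  i=0*2+1=1

25,1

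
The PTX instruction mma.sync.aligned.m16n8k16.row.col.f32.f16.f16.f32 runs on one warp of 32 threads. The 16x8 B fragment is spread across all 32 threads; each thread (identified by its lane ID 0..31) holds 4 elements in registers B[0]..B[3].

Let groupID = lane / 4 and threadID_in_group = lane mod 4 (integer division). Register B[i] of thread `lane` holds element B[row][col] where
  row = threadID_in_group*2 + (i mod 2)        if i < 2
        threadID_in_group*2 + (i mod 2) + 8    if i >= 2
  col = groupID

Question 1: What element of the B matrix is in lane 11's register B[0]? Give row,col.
6,2

11: grp=2,tig=3
[0] (3*2+0+0,2) = (6,2)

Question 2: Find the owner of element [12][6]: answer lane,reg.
26,2

c=6->g=6  r=12->rb=1,t=2,b0=0
L=6*4+2=26  i=1*2+0=2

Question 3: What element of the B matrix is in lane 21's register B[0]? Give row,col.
21: G=5,T=1
[0] (1*2+0+0,5) = (2,5)

2,5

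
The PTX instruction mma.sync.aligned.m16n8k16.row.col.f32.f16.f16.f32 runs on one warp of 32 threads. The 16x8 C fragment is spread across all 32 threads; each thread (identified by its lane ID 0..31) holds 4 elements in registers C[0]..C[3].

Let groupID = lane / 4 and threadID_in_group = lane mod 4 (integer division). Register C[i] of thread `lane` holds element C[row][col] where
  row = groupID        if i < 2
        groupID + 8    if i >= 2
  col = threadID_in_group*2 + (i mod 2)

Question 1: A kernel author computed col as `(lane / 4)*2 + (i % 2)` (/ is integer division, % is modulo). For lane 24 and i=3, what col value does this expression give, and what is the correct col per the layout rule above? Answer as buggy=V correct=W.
buggy=13 correct=1

`(lane / 4)*2 + (i % 2)`[24,3]->13
L=24->g=24>>2=6, t=24&3=0
[3]->row 6+8=14  col 0·2+1=1
col: 13 vs 1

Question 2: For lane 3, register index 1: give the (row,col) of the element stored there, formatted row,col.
3: grp=0,tig=3
[1] (0+0,3*2+1) = (0,7)

0,7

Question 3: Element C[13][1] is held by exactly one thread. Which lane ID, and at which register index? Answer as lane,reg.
r=13→G=5,rhi=1  c=1→T=0,p=1
L=5*4+0=20  i=1*2+1=3

20,3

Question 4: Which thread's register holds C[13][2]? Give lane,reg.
21,2

r=13->g=5,rb=1  c=2->t=1,b0=0
L=5*4+1=21  i=1*2+0=2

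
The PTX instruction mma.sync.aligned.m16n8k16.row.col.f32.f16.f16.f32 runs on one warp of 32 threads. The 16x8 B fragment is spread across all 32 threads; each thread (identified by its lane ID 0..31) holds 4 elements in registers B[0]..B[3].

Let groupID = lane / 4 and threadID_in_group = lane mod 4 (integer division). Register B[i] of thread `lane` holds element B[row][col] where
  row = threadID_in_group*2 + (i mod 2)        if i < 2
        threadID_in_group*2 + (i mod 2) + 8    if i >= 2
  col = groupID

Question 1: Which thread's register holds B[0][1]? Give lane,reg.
c: 1->gid=1  r: 0->r8=0,tid=0,i&1=0
L=1*4+0=4  i=0*2+0=0

4,0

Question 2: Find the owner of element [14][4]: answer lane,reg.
19,2

c=4→G=4  r=14→rhi=1,T=3,p=0
L=4*4+3=19  i=1*2+0=2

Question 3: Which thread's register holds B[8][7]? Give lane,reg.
c=7→G=7  r=8→rhi=1,T=0,p=0
L=7*4+0=28  i=1*2+0=2

28,2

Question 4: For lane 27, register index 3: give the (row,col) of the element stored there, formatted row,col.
27: g=6,t=3
[3] (3*2+1+8,6) = (15,6)

15,6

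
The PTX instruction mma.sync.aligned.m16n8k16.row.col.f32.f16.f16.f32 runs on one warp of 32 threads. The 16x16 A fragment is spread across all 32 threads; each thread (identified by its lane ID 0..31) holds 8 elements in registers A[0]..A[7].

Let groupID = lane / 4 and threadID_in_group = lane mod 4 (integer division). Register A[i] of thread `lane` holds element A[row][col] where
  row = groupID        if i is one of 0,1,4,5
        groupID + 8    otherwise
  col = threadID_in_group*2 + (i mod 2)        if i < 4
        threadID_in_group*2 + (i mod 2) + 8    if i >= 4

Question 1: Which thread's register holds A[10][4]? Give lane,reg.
r: 10->gid=2,r8=1  c: 4->c8=0,tid=2,i&1=0
L=2*4+2=10  i=0*4+1*2+0=2

10,2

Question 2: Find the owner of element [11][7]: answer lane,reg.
r=11⇒gr=3,Rb=1  c=7⇒Cb=0,th=3,odd=1
L=3*4+3=15  i=0*4+1*2+1=3

15,3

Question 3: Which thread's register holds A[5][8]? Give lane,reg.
20,4

r: 5->gid=5,r8=0  c: 8->c8=1,tid=0,i&1=0
L=5*4+0=20  i=1*4+0*2+0=4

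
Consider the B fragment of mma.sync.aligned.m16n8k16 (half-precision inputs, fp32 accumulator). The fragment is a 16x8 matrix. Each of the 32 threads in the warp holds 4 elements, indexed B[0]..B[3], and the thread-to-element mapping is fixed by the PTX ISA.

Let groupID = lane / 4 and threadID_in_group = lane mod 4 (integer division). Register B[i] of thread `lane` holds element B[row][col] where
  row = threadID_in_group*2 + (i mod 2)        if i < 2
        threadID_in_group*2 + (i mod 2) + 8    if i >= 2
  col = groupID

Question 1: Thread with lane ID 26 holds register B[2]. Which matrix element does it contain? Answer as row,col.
12,6

L=26⇒gr=26>>2=6, th=26&3=2
[2]⇒row 2·2+0+8=12  col gr=6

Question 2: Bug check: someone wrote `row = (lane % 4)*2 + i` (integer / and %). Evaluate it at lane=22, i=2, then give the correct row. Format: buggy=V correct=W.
buggy=6 correct=12

`(lane % 4)*2 + i`[22,2]⇒6
lane 22: gr=5 (22/4), th=2 (22%4)
i=2: r=2*2+0+8=12, c=gr=5
row: 6 vs 12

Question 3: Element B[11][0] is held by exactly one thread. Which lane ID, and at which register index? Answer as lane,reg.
c=0->g=0  r=11->rb=1,t=1,b0=1
L=0*4+1=1  i=1*2+1=3

1,3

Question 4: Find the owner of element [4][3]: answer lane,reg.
14,0

c=3→G=3  r=4→rhi=0,T=2,p=0
L=3*4+2=14  i=0*2+0=0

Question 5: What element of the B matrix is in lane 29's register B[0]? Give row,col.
2,7

L=29→G=29>>2=7, T=29&3=1
[0]→row 1·2+0+0=2  col G=7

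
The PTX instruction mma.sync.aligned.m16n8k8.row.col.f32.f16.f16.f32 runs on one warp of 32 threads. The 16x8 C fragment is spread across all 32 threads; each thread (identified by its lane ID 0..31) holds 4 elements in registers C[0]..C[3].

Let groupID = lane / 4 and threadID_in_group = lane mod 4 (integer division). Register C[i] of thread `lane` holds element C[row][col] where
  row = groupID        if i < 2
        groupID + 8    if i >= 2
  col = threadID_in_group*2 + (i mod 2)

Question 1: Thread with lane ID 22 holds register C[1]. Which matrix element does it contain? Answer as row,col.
5,5

L=22->g=22>>2=5, t=22&3=2
[1]->row 5+0=5  col 2·2+1=5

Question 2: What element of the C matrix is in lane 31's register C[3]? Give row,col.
31: gr=7,th=3
[3] (7+8,3*2+1) = (15,7)

15,7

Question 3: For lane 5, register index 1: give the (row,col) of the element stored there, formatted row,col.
5: G=1,T=1
[1] (1+0,1*2+1) = (1,3)

1,3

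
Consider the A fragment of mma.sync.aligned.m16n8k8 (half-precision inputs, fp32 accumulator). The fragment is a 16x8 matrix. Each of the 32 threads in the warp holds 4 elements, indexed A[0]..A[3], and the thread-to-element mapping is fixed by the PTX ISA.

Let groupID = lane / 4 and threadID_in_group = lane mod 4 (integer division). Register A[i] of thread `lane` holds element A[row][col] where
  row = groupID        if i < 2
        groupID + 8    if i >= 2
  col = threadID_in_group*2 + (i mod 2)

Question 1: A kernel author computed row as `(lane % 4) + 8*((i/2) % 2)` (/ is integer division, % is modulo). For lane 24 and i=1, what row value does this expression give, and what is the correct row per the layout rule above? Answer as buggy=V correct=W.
buggy=0 correct=6

`(lane % 4) + 8*((i/2) % 2)`[24,1]->0
lane 24: gid=6 (24/4), tid=0 (24%4)
i=1: r=6+0=6, c=0*2+1=1
row: 0 vs 6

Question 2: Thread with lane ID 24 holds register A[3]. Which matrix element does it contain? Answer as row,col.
lane 24: G=6 (24/4), T=0 (24%4)
i=3: r=6+8=14, c=0*2+1=1

14,1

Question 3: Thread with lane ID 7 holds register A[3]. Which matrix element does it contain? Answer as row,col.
lane 7: g=1 (7/4), t=3 (7%4)
i=3: r=1+8=9, c=3*2+1=7

9,7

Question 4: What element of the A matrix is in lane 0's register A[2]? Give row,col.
8,0

lane 0⇒0/4=0, 0 mod 4=0
i=2  r:0+8⇒8  c:2·0+0⇒0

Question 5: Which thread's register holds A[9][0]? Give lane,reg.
4,2

r=9⇒gr=1,Rb=1  c=0⇒th=0,odd=0
L=1*4+0=4  i=1*2+0=2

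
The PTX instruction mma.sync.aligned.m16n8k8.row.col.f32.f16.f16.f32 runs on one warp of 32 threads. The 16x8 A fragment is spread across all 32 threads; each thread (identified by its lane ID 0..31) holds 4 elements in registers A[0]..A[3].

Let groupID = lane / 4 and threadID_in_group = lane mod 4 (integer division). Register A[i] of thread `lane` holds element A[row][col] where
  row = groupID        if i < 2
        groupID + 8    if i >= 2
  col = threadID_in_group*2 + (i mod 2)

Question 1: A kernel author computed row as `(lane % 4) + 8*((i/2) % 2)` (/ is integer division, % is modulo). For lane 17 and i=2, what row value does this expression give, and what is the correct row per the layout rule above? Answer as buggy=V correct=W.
`(lane % 4) + 8*((i/2) % 2)`[17,2]->9
17: g=4,t=1
[2] (4+8,1*2+0) = (12,2)
row: 9 vs 12

buggy=9 correct=12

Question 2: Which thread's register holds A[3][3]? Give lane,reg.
r: 3->gid=3,r8=0  c: 3->tid=1,i&1=1
L=3*4+1=13  i=0*2+1=1

13,1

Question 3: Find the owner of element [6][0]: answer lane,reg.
24,0

r=6->g=6,rb=0  c=0->t=0,b0=0
L=6*4+0=24  i=0*2+0=0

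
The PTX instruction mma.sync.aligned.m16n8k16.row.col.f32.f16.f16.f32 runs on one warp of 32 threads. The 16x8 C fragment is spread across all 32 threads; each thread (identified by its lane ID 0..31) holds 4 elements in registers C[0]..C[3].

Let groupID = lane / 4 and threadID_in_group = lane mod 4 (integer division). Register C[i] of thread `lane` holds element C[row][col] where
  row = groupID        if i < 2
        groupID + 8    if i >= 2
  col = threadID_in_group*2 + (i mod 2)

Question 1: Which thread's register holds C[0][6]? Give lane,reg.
3,0

r:0=>grp=0,rB=0  c:6=>tig=3,lo=0
L=0*4+3=3  i=0*2+0=0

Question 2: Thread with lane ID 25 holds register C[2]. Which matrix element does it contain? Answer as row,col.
14,2

25: gr=6,th=1
[2] (6+8,1*2+0) = (14,2)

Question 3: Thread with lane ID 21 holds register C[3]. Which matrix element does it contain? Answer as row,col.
13,3

lane 21⇒21/4=5, 21 mod 4=1
i=3  r:5+8⇒13  c:2·1+1⇒3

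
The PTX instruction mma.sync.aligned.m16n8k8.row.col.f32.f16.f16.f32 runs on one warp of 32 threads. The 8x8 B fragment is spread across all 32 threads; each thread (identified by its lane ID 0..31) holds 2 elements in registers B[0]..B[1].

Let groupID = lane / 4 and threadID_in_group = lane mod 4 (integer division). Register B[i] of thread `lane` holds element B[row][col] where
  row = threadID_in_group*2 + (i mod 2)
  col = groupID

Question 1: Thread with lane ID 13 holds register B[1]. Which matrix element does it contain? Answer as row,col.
3,3

13: G=3,T=1
[1] (1*2+1,3) = (3,3)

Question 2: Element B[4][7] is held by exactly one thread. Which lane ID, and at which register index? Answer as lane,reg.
30,0

c: 7->gid=7  r: 4->tid=2,i&1=0
L=7*4+2=30  i=0=0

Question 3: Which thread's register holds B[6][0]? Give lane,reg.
3,0

c=0→G=0  r=6→T=3,p=0
L=0*4+3=3  i=0=0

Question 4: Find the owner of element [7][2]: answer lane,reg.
c:2=>grp=2  r:7=>tig=3,lo=1
L=2*4+3=11  i=1=1

11,1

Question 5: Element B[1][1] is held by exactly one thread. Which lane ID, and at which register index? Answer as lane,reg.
4,1

c: 1->gid=1  r: 1->tid=0,i&1=1
L=1*4+0=4  i=1=1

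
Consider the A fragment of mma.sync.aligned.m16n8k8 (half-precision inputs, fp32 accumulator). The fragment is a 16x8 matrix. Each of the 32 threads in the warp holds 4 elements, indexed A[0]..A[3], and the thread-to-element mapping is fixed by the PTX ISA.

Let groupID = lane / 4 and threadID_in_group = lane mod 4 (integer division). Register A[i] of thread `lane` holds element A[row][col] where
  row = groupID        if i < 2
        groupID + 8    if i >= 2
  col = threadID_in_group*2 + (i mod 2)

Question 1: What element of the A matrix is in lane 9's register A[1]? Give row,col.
2,3

lane 9->9/4=2, 9 mod 4=1
i=1  r:2+0->2  c:2·1+1->3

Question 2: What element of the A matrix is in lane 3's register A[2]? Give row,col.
8,6

L=3->g=3>>2=0, t=3&3=3
[2]->row 0+8=8  col 3·2+0=6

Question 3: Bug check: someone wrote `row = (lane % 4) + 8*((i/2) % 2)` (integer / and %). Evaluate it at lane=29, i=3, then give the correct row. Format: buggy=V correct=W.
buggy=9 correct=15

`(lane % 4) + 8*((i/2) % 2)`[29,3]->9
L=29->gid=29>>2=7, tid=29&3=1
[3]->row 7+8=15  col 1·2+1=3
row: 9 vs 15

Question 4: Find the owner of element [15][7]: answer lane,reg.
31,3

r=15->g=7,rb=1  c=7->t=3,b0=1
L=7*4+3=31  i=1*2+1=3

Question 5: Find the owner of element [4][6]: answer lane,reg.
19,0

r=4->g=4,rb=0  c=6->t=3,b0=0
L=4*4+3=19  i=0*2+0=0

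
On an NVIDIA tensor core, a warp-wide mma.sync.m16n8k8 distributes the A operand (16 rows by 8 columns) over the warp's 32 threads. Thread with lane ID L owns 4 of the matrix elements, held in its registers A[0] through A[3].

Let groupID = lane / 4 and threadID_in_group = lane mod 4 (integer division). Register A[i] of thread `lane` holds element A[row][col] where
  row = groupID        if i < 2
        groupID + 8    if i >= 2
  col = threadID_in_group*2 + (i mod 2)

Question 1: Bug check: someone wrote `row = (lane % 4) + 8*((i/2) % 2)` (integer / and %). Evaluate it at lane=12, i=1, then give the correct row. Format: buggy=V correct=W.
`(lane % 4) + 8*((i/2) % 2)`[12,1]→0
lane 12→12/4=3, 12 mod 4=0
i=1  r:3+0→3  c:2·0+1→1
row: 0 vs 3

buggy=0 correct=3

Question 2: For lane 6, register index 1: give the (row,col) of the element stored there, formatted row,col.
lane 6→6/4=1, 6 mod 4=2
i=1  r:1+0→1  c:2·2+1→5

1,5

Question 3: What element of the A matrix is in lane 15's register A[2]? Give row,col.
15: G=3,T=3
[2] (3+8,3*2+0) = (11,6)

11,6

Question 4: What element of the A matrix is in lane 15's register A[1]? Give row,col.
lane 15: grp=3 (15/4), tig=3 (15%4)
i=1: r=3+0=3, c=3*2+1=7

3,7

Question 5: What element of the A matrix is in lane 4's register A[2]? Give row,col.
L=4->g=4>>2=1, t=4&3=0
[2]->row 1+8=9  col 0·2+0=0

9,0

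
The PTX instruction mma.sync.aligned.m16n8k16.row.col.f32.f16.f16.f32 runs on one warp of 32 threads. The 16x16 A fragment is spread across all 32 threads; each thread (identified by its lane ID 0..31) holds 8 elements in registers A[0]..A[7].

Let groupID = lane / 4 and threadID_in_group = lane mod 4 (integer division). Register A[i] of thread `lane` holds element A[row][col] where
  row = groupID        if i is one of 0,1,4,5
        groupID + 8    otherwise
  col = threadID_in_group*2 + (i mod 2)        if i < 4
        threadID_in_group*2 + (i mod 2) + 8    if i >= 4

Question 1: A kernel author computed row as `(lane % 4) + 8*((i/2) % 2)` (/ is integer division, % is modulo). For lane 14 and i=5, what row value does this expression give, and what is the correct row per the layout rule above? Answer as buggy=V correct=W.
buggy=2 correct=3

`(lane % 4) + 8*((i/2) % 2)`[14,5]=>2
lane 14: grp=3 (14/4), tig=2 (14%4)
i=5: r=3+0=3, c=2*2+1+8=13
row: 2 vs 3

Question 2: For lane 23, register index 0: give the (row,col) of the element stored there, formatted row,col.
lane 23: g=5 (23/4), t=3 (23%4)
i=0: r=5+0=5, c=3*2+0+0=6

5,6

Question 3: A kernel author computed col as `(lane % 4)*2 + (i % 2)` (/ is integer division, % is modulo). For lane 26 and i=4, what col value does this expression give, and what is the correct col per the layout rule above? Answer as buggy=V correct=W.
buggy=4 correct=12

`(lane % 4)*2 + (i % 2)`[26,4]->4
lane 26->26/4=6, 26 mod 4=2
i=4  r:6+0->6  c:2·2+0+8->12
col: 4 vs 12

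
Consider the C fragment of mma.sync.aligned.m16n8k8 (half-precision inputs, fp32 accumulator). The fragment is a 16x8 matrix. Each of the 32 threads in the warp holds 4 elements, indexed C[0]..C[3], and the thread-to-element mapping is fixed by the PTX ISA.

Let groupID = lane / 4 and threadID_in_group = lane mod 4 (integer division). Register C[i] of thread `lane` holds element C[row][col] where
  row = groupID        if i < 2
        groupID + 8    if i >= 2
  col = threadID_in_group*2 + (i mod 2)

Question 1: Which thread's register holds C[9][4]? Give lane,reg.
6,2

r: 9->gid=1,r8=1  c: 4->tid=2,i&1=0
L=1*4+2=6  i=1*2+0=2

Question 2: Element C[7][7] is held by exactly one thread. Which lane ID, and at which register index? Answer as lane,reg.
r: 7->gid=7,r8=0  c: 7->tid=3,i&1=1
L=7*4+3=31  i=0*2+1=1

31,1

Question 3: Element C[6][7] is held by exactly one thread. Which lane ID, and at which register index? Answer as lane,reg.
r: 6->gid=6,r8=0  c: 7->tid=3,i&1=1
L=6*4+3=27  i=0*2+1=1

27,1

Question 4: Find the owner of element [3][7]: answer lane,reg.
15,1

r: 3->gid=3,r8=0  c: 7->tid=3,i&1=1
L=3*4+3=15  i=0*2+1=1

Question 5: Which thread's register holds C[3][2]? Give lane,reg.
r: 3->gid=3,r8=0  c: 2->tid=1,i&1=0
L=3*4+1=13  i=0*2+0=0

13,0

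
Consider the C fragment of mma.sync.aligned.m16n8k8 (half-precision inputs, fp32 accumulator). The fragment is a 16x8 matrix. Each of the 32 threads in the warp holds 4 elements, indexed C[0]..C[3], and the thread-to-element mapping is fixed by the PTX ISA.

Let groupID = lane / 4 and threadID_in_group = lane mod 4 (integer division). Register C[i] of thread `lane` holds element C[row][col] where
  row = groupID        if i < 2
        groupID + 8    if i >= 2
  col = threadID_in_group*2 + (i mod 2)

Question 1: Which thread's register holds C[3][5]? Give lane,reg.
r=3⇒gr=3,Rb=0  c=5⇒th=2,odd=1
L=3*4+2=14  i=0*2+1=1

14,1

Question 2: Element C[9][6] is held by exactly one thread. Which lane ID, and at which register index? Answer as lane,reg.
r=9⇒gr=1,Rb=1  c=6⇒th=3,odd=0
L=1*4+3=7  i=1*2+0=2

7,2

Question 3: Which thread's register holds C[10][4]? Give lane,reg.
10,2

r=10⇒gr=2,Rb=1  c=4⇒th=2,odd=0
L=2*4+2=10  i=1*2+0=2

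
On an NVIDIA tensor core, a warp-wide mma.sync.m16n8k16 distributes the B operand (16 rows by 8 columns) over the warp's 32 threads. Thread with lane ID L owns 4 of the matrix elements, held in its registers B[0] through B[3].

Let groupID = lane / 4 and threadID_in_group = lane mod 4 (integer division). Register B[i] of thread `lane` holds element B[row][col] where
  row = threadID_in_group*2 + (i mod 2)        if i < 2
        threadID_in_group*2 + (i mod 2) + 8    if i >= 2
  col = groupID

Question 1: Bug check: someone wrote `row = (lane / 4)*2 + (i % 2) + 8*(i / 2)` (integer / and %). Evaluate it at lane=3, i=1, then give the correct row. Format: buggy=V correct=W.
`(lane / 4)*2 + (i % 2) + 8*(i / 2)`[3,1]⇒1
lane 3: gr=0 (3/4), th=3 (3%4)
i=1: r=3*2+1+0=7, c=gr=0
row: 1 vs 7

buggy=1 correct=7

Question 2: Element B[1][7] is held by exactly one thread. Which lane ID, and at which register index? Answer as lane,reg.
28,1

c:7=>grp=7  r:1=>rB=0,tig=0,lo=1
L=7*4+0=28  i=0*2+1=1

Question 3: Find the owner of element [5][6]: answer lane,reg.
c: 6->gid=6  r: 5->r8=0,tid=2,i&1=1
L=6*4+2=26  i=0*2+1=1

26,1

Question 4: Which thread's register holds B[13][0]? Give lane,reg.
2,3

c=0->g=0  r=13->rb=1,t=2,b0=1
L=0*4+2=2  i=1*2+1=3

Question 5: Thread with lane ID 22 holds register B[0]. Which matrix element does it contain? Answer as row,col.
lane 22: g=5 (22/4), t=2 (22%4)
i=0: r=2*2+0+0=4, c=g=5

4,5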